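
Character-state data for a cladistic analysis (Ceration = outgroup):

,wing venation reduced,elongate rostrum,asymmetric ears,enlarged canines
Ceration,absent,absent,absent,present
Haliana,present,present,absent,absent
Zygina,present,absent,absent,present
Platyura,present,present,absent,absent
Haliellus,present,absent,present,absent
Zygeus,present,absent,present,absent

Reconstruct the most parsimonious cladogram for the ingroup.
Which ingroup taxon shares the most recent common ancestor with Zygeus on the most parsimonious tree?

Character polarity is set by the outgroup: the derived state is whichever differs from the outgroup's state, so for enlarged canines the derived state is 'absent', and for the remaining characters it is 'present'.
All ingroup taxa share the derived state 'present' for wing venation reduced; it defines the ingroup but does not resolve relationships within it.
Only Haliana and Platyura show the derived state 'present' for elongate rostrum, supporting them as a clade.
Only Haliellus and Zygeus show the derived state 'present' for asymmetric ears, supporting them as a clade.
enlarged canines (derived state 'absent') is shared by Haliana, Haliellus, Platyura, and Zygeus — a synapomorphy uniting that clade.
Most parsimonious ingroup topology: (((Haliana,Platyura),(Haliellus,Zygeus)),Zygina).
Zygeus and Haliellus form a cherry on this tree, so they are sister taxa.

Haliellus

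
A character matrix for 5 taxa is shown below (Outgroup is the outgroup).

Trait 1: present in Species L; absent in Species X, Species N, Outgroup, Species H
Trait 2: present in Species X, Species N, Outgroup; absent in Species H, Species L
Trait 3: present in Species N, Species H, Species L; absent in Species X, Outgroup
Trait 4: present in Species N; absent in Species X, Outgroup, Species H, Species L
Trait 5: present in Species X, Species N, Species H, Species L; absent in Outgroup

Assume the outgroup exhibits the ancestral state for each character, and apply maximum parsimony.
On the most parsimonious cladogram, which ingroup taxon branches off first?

Character polarity is set by the outgroup: the derived state is whichever differs from the outgroup's state, so for Trait 2 the derived state is 'absent', and for the remaining characters it is 'present'.
Trait 1: derived state 'present' in Species L only — an autapomorphy, so it tells us nothing about relationships among taxa.
Only Species H and Species L show the derived state 'absent' for Trait 2, supporting them as a clade.
Trait 3: derived state 'present' in Species H, Species L, and Species N only — synapomorphy for {Species H, Species L, Species N}.
Trait 4 (derived state 'present') is unique to Species N (autapomorphy; uninformative for grouping).
Trait 5 (derived state 'present') is shared by all ingroup taxa — unites the whole ingroup.
Most parsimonious ingroup topology: (((Species L,Species H),Species N),Species X).
Species X is sister to the clade containing all other ingroup taxa, so it is the earliest-diverging (most basal) ingroup lineage.

Species X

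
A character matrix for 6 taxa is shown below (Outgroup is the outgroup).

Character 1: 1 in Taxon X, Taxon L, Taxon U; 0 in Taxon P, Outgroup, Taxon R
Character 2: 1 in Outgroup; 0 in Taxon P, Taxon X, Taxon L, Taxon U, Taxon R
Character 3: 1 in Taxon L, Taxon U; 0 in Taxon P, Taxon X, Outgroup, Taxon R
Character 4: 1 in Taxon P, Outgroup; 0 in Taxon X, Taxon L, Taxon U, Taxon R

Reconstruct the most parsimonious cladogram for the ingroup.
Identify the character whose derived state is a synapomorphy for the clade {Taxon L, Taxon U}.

Character 3

Character polarity is set by the outgroup: the derived state is whichever differs from the outgroup's state, so for Character 2, Character 4 the derived state is '0', and for the remaining characters it is '1'.
Only Taxon L, Taxon U, and Taxon X show the derived state '1' for Character 1, supporting them as a clade.
Character 2 (derived state '0') is shared by all ingroup taxa — unites the whole ingroup.
Character 3 (derived state '1') is shared by Taxon L and Taxon U — a synapomorphy uniting that clade.
Character 4: derived state '0' in Taxon L, Taxon R, Taxon U, and Taxon X only — synapomorphy for {Taxon L, Taxon R, Taxon U, Taxon X}.
Most parsimonious ingroup topology: (((Taxon X,(Taxon U,Taxon L)),Taxon R),Taxon P).
The clade {Taxon L, Taxon U} is supported by Character 3: its derived state '1' occurs in exactly those taxa and in no other taxon (including the outgroup).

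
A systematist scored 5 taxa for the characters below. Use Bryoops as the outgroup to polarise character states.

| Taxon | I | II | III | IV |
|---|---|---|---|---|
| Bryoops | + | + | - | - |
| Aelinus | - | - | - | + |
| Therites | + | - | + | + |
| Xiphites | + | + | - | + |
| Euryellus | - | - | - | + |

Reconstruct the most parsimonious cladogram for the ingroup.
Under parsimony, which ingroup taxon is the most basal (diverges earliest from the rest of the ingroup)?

Character polarity is set by the outgroup: the derived state is whichever differs from the outgroup's state, so for I, II the derived state is '-', and for the remaining characters it is '+'.
Only Aelinus and Euryellus show the derived state '-' for I, supporting them as a clade.
II (derived state '-') is shared by Aelinus, Euryellus, and Therites — a synapomorphy uniting that clade.
III: derived state '+' in Therites only — an autapomorphy, so it tells us nothing about relationships among taxa.
All ingroup taxa share the derived state '+' for IV; it defines the ingroup but does not resolve relationships within it.
Most parsimonious ingroup topology: (((Aelinus,Euryellus),Therites),Xiphites).
Xiphites is sister to the clade containing all other ingroup taxa, so it is the earliest-diverging (most basal) ingroup lineage.

Xiphites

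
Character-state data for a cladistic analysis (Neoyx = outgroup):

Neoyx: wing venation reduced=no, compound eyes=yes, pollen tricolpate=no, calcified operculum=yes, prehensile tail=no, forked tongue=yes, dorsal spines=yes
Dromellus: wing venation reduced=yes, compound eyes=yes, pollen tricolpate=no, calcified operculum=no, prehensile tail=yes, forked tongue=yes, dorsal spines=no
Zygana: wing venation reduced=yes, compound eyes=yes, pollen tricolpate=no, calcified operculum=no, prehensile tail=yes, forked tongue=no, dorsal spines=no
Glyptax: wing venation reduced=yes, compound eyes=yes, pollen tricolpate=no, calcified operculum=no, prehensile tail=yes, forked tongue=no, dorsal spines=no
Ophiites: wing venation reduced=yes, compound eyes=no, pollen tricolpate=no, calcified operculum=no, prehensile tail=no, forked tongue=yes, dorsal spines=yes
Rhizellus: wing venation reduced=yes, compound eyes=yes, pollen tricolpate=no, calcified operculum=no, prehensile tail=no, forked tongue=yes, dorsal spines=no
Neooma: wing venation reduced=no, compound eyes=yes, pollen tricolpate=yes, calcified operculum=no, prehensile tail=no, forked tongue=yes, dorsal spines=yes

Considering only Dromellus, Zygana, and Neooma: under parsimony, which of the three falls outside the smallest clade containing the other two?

Neooma

Character polarity is set by the outgroup: the derived state is whichever differs from the outgroup's state, so for compound eyes, calcified operculum, forked tongue, dorsal spines the derived state is 'no', and for the remaining characters it is 'yes'.
wing venation reduced: derived state 'yes' in Dromellus, Glyptax, Ophiites, Rhizellus, and Zygana only — synapomorphy for {Dromellus, Glyptax, Ophiites, Rhizellus, Zygana}.
compound eyes: derived state 'no' in Ophiites only — an autapomorphy, so it tells us nothing about relationships among taxa.
pollen tricolpate (derived state 'yes') is unique to Neooma (autapomorphy; uninformative for grouping).
calcified operculum (derived state 'no') is shared by all ingroup taxa — unites the whole ingroup.
prehensile tail: derived state 'yes' in Dromellus, Glyptax, and Zygana only — synapomorphy for {Dromellus, Glyptax, Zygana}.
forked tongue: derived state 'no' in Glyptax and Zygana only — synapomorphy for {Glyptax, Zygana}.
Only Dromellus, Glyptax, Rhizellus, and Zygana show the derived state 'no' for dorsal spines, supporting them as a clade.
Most parsimonious ingroup topology: ((((Dromellus,(Zygana,Glyptax)),Rhizellus),Ophiites),Neooma).
Zygana and Dromellus share a more recent common ancestor with each other than either does with Neooma, so Neooma is the least closely related of the three.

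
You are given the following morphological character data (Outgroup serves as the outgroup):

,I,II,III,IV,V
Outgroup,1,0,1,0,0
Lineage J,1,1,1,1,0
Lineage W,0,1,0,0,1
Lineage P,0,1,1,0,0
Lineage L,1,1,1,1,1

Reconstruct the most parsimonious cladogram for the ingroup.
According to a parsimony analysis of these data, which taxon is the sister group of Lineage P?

Lineage W

Character polarity is set by the outgroup: the derived state is whichever differs from the outgroup's state, so for I, III the derived state is '0', and for the remaining characters it is '1'.
I (derived state '0') is shared by Lineage P and Lineage W — a synapomorphy uniting that clade.
II (derived state '1') is shared by all ingroup taxa — unites the whole ingroup.
III: derived state '0' in Lineage W only — an autapomorphy, so it tells us nothing about relationships among taxa.
IV: derived state '1' in Lineage J and Lineage L only — synapomorphy for {Lineage J, Lineage L}.
V groups Lineage L and Lineage W, which is incompatible with the clades supported by the remaining characters; treating it as convergent (homoplasy) costs fewer steps than any alternative tree.
Most parsimonious ingroup topology: ((Lineage J,Lineage L),(Lineage W,Lineage P)).
Lineage P and Lineage W form a cherry on this tree, so they are sister taxa.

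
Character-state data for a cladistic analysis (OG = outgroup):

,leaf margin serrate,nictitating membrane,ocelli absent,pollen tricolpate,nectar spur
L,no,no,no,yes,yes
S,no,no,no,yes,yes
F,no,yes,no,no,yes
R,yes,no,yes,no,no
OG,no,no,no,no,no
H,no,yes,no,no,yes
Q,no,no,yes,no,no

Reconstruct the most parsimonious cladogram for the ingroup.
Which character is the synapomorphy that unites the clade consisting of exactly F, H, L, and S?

nectar spur

The outgroup has state 'no' for every character, so 'yes' is the derived state throughout.
leaf margin serrate: derived state 'yes' in R only — an autapomorphy, so it tells us nothing about relationships among taxa.
Only F and H show the derived state 'yes' for nictitating membrane, supporting them as a clade.
ocelli absent (derived state 'yes') is shared by Q and R — a synapomorphy uniting that clade.
Only L and S show the derived state 'yes' for pollen tricolpate, supporting them as a clade.
Only F, H, L, and S show the derived state 'yes' for nectar spur, supporting them as a clade.
Most parsimonious ingroup topology: (((S,L),(F,H)),(R,Q)).
The clade {F, H, L, S} is supported by nectar spur: its derived state 'yes' occurs in exactly those taxa and in no other taxon (including the outgroup).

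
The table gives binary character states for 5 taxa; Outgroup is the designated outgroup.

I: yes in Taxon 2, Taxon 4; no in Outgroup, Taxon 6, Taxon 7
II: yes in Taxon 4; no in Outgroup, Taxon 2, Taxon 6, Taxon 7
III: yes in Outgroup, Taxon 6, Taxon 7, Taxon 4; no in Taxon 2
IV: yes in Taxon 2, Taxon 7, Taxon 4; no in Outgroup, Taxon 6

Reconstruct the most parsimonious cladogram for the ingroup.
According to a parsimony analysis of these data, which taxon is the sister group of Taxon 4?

Taxon 2

Character polarity is set by the outgroup: the derived state is whichever differs from the outgroup's state, so for III the derived state is 'no', and for the remaining characters it is 'yes'.
I (derived state 'yes') is shared by Taxon 2 and Taxon 4 — a synapomorphy uniting that clade.
II: derived state 'yes' in Taxon 4 only — an autapomorphy, so it tells us nothing about relationships among taxa.
III: derived state 'no' in Taxon 2 only — an autapomorphy, so it tells us nothing about relationships among taxa.
IV (derived state 'yes') is shared by Taxon 2, Taxon 4, and Taxon 7 — a synapomorphy uniting that clade.
Most parsimonious ingroup topology: (((Taxon 2,Taxon 4),Taxon 7),Taxon 6).
Taxon 4 and Taxon 2 form a cherry on this tree, so they are sister taxa.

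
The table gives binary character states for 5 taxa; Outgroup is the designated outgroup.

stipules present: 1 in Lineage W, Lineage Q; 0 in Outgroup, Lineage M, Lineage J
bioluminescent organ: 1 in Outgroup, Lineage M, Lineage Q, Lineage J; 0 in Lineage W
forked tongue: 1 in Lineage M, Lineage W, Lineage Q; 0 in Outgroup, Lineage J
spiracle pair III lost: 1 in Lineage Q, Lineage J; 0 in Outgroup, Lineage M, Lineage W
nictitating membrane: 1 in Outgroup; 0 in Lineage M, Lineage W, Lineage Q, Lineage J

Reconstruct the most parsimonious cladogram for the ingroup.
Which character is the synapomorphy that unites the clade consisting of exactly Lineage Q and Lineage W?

stipules present

Character polarity is set by the outgroup: the derived state is whichever differs from the outgroup's state, so for bioluminescent organ, nictitating membrane the derived state is '0', and for the remaining characters it is '1'.
stipules present (derived state '1') is shared by Lineage Q and Lineage W — a synapomorphy uniting that clade.
bioluminescent organ: derived state '0' in Lineage W only — an autapomorphy, so it tells us nothing about relationships among taxa.
Only Lineage M, Lineage Q, and Lineage W show the derived state '1' for forked tongue, supporting them as a clade.
spiracle pair III lost (state '1') occurs in Lineage J and Lineage Q but conflicts with the nesting implied by the other characters — most parsimoniously interpreted as homoplasy.
nictitating membrane (derived state '0') is shared by all ingroup taxa — unites the whole ingroup.
Most parsimonious ingroup topology: ((Lineage M,(Lineage W,Lineage Q)),Lineage J).
The clade {Lineage Q, Lineage W} is supported by stipules present: its derived state '1' occurs in exactly those taxa and in no other taxon (including the outgroup).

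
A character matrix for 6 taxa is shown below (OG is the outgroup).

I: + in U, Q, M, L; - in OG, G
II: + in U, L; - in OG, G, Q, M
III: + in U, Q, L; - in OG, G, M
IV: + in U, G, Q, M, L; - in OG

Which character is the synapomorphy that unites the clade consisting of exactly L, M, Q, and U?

I

The outgroup has state '-' for every character, so '+' is the derived state throughout.
Only L, M, Q, and U show the derived state '+' for I, supporting them as a clade.
II: derived state '+' in L and U only — synapomorphy for {L, U}.
III (derived state '+') is shared by L, Q, and U — a synapomorphy uniting that clade.
IV (derived state '+') is shared by all ingroup taxa — unites the whole ingroup.
Most parsimonious ingroup topology: ((((U,L),Q),M),G).
The clade {L, M, Q, U} is supported by I: its derived state '+' occurs in exactly those taxa and in no other taxon (including the outgroup).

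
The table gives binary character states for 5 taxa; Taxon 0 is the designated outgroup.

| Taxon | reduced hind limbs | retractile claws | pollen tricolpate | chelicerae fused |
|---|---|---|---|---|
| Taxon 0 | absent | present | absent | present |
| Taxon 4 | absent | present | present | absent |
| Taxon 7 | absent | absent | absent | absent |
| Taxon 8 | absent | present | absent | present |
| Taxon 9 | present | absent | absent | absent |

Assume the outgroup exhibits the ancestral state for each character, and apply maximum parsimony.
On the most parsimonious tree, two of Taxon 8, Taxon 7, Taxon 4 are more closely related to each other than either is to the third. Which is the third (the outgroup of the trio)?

Taxon 8

Character polarity is set by the outgroup: the derived state is whichever differs from the outgroup's state, so for retractile claws, chelicerae fused the derived state is 'absent', and for the remaining characters it is 'present'.
reduced hind limbs: derived state 'present' in Taxon 9 only — an autapomorphy, so it tells us nothing about relationships among taxa.
Only Taxon 7 and Taxon 9 show the derived state 'absent' for retractile claws, supporting them as a clade.
pollen tricolpate: derived state 'present' in Taxon 4 only — an autapomorphy, so it tells us nothing about relationships among taxa.
chelicerae fused: derived state 'absent' in Taxon 4, Taxon 7, and Taxon 9 only — synapomorphy for {Taxon 4, Taxon 7, Taxon 9}.
Most parsimonious ingroup topology: ((Taxon 4,(Taxon 7,Taxon 9)),Taxon 8).
Taxon 4 and Taxon 7 share a more recent common ancestor with each other than either does with Taxon 8, so Taxon 8 is the least closely related of the three.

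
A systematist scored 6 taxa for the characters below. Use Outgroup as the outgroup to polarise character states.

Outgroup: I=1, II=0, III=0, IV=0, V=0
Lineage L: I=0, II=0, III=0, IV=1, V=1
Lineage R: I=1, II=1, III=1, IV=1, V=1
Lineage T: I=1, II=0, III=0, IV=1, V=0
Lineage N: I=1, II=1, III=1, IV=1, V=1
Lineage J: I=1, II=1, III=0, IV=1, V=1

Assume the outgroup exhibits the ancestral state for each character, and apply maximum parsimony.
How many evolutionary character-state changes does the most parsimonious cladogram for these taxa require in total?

5

Character polarity is set by the outgroup: the derived state is whichever differs from the outgroup's state, so for I the derived state is '0', and for the remaining characters it is '1'.
I (derived state '0') is unique to Lineage L (autapomorphy; uninformative for grouping).
Only Lineage J, Lineage N, and Lineage R show the derived state '1' for II, supporting them as a clade.
Only Lineage N and Lineage R show the derived state '1' for III, supporting them as a clade.
IV (derived state '1') is shared by all ingroup taxa — unites the whole ingroup.
V (derived state '1') is shared by Lineage J, Lineage L, Lineage N, and Lineage R — a synapomorphy uniting that clade.
Most parsimonious ingroup topology: ((Lineage L,((Lineage R,Lineage N),Lineage J)),Lineage T).
Changes per character on this tree: I: 1; II: 1; III: 1; IV: 1; V: 1.
Total = 5.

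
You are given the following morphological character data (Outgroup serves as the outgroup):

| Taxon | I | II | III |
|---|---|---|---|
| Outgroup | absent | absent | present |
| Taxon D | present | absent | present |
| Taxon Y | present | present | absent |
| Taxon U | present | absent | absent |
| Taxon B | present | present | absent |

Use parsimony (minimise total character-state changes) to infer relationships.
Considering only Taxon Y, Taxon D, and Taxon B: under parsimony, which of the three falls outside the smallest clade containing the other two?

Character polarity is set by the outgroup: the derived state is whichever differs from the outgroup's state, so for III the derived state is 'absent', and for the remaining characters it is 'present'.
I (derived state 'present') is shared by all ingroup taxa — unites the whole ingroup.
II: derived state 'present' in Taxon B and Taxon Y only — synapomorphy for {Taxon B, Taxon Y}.
III: derived state 'absent' in Taxon B, Taxon U, and Taxon Y only — synapomorphy for {Taxon B, Taxon U, Taxon Y}.
Most parsimonious ingroup topology: (Taxon D,((Taxon Y,Taxon B),Taxon U)).
Taxon Y and Taxon B share a more recent common ancestor with each other than either does with Taxon D, so Taxon D is the least closely related of the three.

Taxon D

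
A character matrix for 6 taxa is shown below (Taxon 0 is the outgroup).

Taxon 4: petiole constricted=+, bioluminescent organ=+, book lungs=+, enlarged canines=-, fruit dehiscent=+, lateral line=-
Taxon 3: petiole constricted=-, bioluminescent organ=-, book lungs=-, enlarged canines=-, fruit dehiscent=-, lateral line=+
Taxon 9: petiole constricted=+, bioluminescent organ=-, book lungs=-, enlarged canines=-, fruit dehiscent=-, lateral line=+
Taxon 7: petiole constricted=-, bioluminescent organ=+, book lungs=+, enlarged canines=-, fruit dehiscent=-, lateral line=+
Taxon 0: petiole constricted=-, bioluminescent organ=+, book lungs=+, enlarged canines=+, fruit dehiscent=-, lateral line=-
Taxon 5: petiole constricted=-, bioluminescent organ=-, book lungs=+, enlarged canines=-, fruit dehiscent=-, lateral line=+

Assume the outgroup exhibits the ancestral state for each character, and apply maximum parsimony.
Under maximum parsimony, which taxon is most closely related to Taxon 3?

Taxon 9

Character polarity is set by the outgroup: the derived state is whichever differs from the outgroup's state, so for bioluminescent organ, book lungs, enlarged canines the derived state is '-', and for the remaining characters it is '+'.
petiole constricted groups Taxon 4 and Taxon 9, which is incompatible with the clades supported by the remaining characters; treating it as convergent (homoplasy) costs fewer steps than any alternative tree.
Only Taxon 3, Taxon 5, and Taxon 9 show the derived state '-' for bioluminescent organ, supporting them as a clade.
book lungs: derived state '-' in Taxon 3 and Taxon 9 only — synapomorphy for {Taxon 3, Taxon 9}.
All ingroup taxa share the derived state '-' for enlarged canines; it defines the ingroup but does not resolve relationships within it.
fruit dehiscent: derived state '+' in Taxon 4 only — an autapomorphy, so it tells us nothing about relationships among taxa.
Only Taxon 3, Taxon 5, Taxon 7, and Taxon 9 show the derived state '+' for lateral line, supporting them as a clade.
Most parsimonious ingroup topology: ((((Taxon 9,Taxon 3),Taxon 5),Taxon 7),Taxon 4).
Taxon 3 and Taxon 9 form a cherry on this tree, so they are sister taxa.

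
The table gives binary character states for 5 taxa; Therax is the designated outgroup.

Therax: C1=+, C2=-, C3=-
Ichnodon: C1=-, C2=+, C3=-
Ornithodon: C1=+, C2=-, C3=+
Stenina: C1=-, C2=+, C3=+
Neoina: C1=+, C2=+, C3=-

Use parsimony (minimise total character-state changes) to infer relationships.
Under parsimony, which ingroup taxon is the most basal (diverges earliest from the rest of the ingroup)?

Ornithodon

Character polarity is set by the outgroup: the derived state is whichever differs from the outgroup's state, so for C1 the derived state is '-', and for the remaining characters it is '+'.
C1 (derived state '-') is shared by Ichnodon and Stenina — a synapomorphy uniting that clade.
C2 (derived state '+') is shared by Ichnodon, Neoina, and Stenina — a synapomorphy uniting that clade.
C3 groups Ornithodon and Stenina, which is incompatible with the clades supported by the remaining characters; treating it as convergent (homoplasy) costs fewer steps than any alternative tree.
Most parsimonious ingroup topology: (((Ichnodon,Stenina),Neoina),Ornithodon).
Ornithodon is sister to the clade containing all other ingroup taxa, so it is the earliest-diverging (most basal) ingroup lineage.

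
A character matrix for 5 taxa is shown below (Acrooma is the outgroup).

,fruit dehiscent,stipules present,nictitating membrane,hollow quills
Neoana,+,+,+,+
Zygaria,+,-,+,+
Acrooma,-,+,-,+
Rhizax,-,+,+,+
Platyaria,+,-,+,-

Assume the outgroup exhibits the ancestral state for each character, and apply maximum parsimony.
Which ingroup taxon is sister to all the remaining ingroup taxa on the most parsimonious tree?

Rhizax

Character polarity is set by the outgroup: the derived state is whichever differs from the outgroup's state, so for stipules present, hollow quills the derived state is '-', and for the remaining characters it is '+'.
fruit dehiscent: derived state '+' in Neoana, Platyaria, and Zygaria only — synapomorphy for {Neoana, Platyaria, Zygaria}.
stipules present: derived state '-' in Platyaria and Zygaria only — synapomorphy for {Platyaria, Zygaria}.
All ingroup taxa share the derived state '+' for nictitating membrane; it defines the ingroup but does not resolve relationships within it.
hollow quills (derived state '-') is unique to Platyaria (autapomorphy; uninformative for grouping).
Most parsimonious ingroup topology: (Rhizax,((Platyaria,Zygaria),Neoana)).
Rhizax is sister to the clade containing all other ingroup taxa, so it is the earliest-diverging (most basal) ingroup lineage.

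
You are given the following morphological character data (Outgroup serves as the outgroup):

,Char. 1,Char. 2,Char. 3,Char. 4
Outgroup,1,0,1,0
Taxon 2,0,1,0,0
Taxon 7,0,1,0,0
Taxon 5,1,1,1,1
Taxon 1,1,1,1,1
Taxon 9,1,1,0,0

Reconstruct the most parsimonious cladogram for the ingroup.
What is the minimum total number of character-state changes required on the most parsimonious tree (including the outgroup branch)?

4

Character polarity is set by the outgroup: the derived state is whichever differs from the outgroup's state, so for Char. 1, Char. 3 the derived state is '0', and for the remaining characters it is '1'.
Char. 1: derived state '0' in Taxon 2 and Taxon 7 only — synapomorphy for {Taxon 2, Taxon 7}.
Char. 2 (derived state '1') is shared by all ingroup taxa — unites the whole ingroup.
Char. 3 (derived state '0') is shared by Taxon 2, Taxon 7, and Taxon 9 — a synapomorphy uniting that clade.
Char. 4 (derived state '1') is shared by Taxon 1 and Taxon 5 — a synapomorphy uniting that clade.
Most parsimonious ingroup topology: (((Taxon 2,Taxon 7),Taxon 9),(Taxon 5,Taxon 1)).
Changes per character on this tree: Char. 1: 1; Char. 2: 1; Char. 3: 1; Char. 4: 1.
Total = 4.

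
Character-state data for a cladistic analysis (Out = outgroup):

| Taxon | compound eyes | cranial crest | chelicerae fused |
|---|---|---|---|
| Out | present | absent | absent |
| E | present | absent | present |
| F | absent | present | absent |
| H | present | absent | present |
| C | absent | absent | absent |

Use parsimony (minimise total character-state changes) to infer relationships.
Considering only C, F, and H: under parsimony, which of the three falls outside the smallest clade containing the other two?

Character polarity is set by the outgroup: the derived state is whichever differs from the outgroup's state, so for compound eyes the derived state is 'absent', and for the remaining characters it is 'present'.
compound eyes (derived state 'absent') is shared by C and F — a synapomorphy uniting that clade.
cranial crest: derived state 'present' in F only — an autapomorphy, so it tells us nothing about relationships among taxa.
chelicerae fused (derived state 'present') is shared by E and H — a synapomorphy uniting that clade.
Most parsimonious ingroup topology: ((E,H),(F,C)).
F and C share a more recent common ancestor with each other than either does with H, so H is the least closely related of the three.

H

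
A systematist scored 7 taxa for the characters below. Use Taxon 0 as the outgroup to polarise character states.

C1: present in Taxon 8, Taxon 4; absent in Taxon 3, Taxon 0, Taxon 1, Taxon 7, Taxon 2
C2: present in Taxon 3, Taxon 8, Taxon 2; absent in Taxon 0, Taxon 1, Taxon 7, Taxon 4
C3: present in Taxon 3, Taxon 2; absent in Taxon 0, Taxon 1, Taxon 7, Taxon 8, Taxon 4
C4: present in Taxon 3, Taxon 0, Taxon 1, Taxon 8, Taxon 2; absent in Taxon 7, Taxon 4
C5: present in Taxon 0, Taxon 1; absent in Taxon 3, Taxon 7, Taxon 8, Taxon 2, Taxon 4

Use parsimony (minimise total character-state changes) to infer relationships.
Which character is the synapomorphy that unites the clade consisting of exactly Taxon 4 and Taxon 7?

Character polarity is set by the outgroup: the derived state is whichever differs from the outgroup's state, so for C4, C5 the derived state is 'absent', and for the remaining characters it is 'present'.
C1 (state 'present') occurs in Taxon 4 and Taxon 8 but conflicts with the nesting implied by the other characters — most parsimoniously interpreted as homoplasy.
C2: derived state 'present' in Taxon 2, Taxon 3, and Taxon 8 only — synapomorphy for {Taxon 2, Taxon 3, Taxon 8}.
Only Taxon 2 and Taxon 3 show the derived state 'present' for C3, supporting them as a clade.
C4 (derived state 'absent') is shared by Taxon 4 and Taxon 7 — a synapomorphy uniting that clade.
Only Taxon 2, Taxon 3, Taxon 4, Taxon 7, and Taxon 8 show the derived state 'absent' for C5, supporting them as a clade.
Most parsimonious ingroup topology: ((((Taxon 2,Taxon 3),Taxon 8),(Taxon 4,Taxon 7)),Taxon 1).
The clade {Taxon 4, Taxon 7} is supported by C4: its derived state 'absent' occurs in exactly those taxa and in no other taxon (including the outgroup).

C4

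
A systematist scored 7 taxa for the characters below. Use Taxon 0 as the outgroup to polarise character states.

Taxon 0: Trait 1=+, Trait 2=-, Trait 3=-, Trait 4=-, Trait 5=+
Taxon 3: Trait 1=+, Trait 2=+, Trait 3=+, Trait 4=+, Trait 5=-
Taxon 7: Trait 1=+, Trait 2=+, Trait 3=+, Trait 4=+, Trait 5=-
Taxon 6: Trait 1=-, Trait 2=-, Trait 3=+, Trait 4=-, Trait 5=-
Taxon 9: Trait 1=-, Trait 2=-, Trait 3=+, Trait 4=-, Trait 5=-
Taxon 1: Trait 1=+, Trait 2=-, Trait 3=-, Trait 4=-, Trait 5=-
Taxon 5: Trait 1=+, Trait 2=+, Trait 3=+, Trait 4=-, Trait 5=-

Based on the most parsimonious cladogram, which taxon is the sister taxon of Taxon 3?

Taxon 7

Character polarity is set by the outgroup: the derived state is whichever differs from the outgroup's state, so for Trait 1, Trait 5 the derived state is '-', and for the remaining characters it is '+'.
Trait 1 (derived state '-') is shared by Taxon 6 and Taxon 9 — a synapomorphy uniting that clade.
Only Taxon 3, Taxon 5, and Taxon 7 show the derived state '+' for Trait 2, supporting them as a clade.
Trait 3 (derived state '+') is shared by Taxon 3, Taxon 5, Taxon 6, Taxon 7, and Taxon 9 — a synapomorphy uniting that clade.
Only Taxon 3 and Taxon 7 show the derived state '+' for Trait 4, supporting them as a clade.
All ingroup taxa share the derived state '-' for Trait 5; it defines the ingroup but does not resolve relationships within it.
Most parsimonious ingroup topology: ((((Taxon 3,Taxon 7),Taxon 5),(Taxon 6,Taxon 9)),Taxon 1).
Taxon 3 and Taxon 7 form a cherry on this tree, so they are sister taxa.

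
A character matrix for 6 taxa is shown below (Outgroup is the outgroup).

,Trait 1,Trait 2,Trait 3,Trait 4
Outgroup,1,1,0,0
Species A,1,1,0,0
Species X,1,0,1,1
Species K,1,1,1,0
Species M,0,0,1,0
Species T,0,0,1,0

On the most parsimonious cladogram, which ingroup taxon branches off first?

Character polarity is set by the outgroup: the derived state is whichever differs from the outgroup's state, so for Trait 1, Trait 2 the derived state is '0', and for the remaining characters it is '1'.
Trait 1: derived state '0' in Species M and Species T only — synapomorphy for {Species M, Species T}.
Only Species M, Species T, and Species X show the derived state '0' for Trait 2, supporting them as a clade.
Trait 3: derived state '1' in Species K, Species M, Species T, and Species X only — synapomorphy for {Species K, Species M, Species T, Species X}.
Trait 4 (derived state '1') is unique to Species X (autapomorphy; uninformative for grouping).
Most parsimonious ingroup topology: (Species A,((Species X,(Species M,Species T)),Species K)).
Species A is sister to the clade containing all other ingroup taxa, so it is the earliest-diverging (most basal) ingroup lineage.

Species A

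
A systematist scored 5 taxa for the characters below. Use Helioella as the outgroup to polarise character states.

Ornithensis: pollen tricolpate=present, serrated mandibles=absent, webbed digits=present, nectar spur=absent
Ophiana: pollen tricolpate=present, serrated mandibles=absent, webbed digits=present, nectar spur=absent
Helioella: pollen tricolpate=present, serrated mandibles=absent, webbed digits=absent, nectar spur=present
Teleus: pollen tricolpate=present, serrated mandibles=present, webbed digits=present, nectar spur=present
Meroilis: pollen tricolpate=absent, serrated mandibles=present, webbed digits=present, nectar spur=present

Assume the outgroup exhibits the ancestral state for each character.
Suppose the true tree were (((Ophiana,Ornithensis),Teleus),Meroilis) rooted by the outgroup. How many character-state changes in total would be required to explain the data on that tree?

5

Map each character onto (((Ophiana,Ornithensis),Teleus),Meroilis) (rooted by Helioella) and count the minimum state changes it requires (Fitch parsimony):
pollen tricolpate: 1; serrated mandibles: 2; webbed digits: 1; nectar spur: 1.
Total tree length = 5.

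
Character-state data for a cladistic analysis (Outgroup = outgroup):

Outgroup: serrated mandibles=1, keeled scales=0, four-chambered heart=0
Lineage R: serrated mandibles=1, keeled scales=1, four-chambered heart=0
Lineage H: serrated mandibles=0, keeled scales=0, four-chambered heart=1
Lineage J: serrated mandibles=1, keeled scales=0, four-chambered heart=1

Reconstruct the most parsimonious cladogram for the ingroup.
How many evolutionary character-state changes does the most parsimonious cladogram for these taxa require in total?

Character polarity is set by the outgroup: the derived state is whichever differs from the outgroup's state, so for serrated mandibles the derived state is '0', and for the remaining characters it is '1'.
serrated mandibles (derived state '0') is unique to Lineage H (autapomorphy; uninformative for grouping).
keeled scales (derived state '1') is unique to Lineage R (autapomorphy; uninformative for grouping).
four-chambered heart: derived state '1' in Lineage H and Lineage J only — synapomorphy for {Lineage H, Lineage J}.
Most parsimonious ingroup topology: (Lineage R,(Lineage H,Lineage J)).
Changes per character on this tree: serrated mandibles: 1; keeled scales: 1; four-chambered heart: 1.
Total = 3.

3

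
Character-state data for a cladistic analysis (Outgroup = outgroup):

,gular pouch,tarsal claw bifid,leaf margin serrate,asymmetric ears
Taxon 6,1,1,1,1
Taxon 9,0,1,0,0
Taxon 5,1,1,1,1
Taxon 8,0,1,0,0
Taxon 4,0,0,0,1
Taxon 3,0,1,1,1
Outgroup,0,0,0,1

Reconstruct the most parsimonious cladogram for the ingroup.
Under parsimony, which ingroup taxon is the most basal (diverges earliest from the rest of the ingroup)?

Taxon 4

Character polarity is set by the outgroup: the derived state is whichever differs from the outgroup's state, so for asymmetric ears the derived state is '0', and for the remaining characters it is '1'.
Only Taxon 5 and Taxon 6 show the derived state '1' for gular pouch, supporting them as a clade.
tarsal claw bifid (derived state '1') is shared by Taxon 3, Taxon 5, Taxon 6, Taxon 8, and Taxon 9 — a synapomorphy uniting that clade.
leaf margin serrate: derived state '1' in Taxon 3, Taxon 5, and Taxon 6 only — synapomorphy for {Taxon 3, Taxon 5, Taxon 6}.
asymmetric ears: derived state '0' in Taxon 8 and Taxon 9 only — synapomorphy for {Taxon 8, Taxon 9}.
Most parsimonious ingroup topology: ((((Taxon 6,Taxon 5),Taxon 3),(Taxon 9,Taxon 8)),Taxon 4).
Taxon 4 is sister to the clade containing all other ingroup taxa, so it is the earliest-diverging (most basal) ingroup lineage.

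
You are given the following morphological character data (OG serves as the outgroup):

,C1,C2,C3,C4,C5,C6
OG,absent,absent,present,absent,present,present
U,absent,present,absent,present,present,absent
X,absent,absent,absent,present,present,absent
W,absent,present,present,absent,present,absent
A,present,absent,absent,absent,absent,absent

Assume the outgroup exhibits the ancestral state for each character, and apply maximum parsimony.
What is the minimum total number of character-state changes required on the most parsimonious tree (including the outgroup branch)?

7

Character polarity is set by the outgroup: the derived state is whichever differs from the outgroup's state, so for C3, C5, C6 the derived state is 'absent', and for the remaining characters it is 'present'.
C1 (derived state 'present') is unique to A (autapomorphy; uninformative for grouping).
C2 (state 'present') occurs in U and W but conflicts with the nesting implied by the other characters — most parsimoniously interpreted as homoplasy.
C3 (derived state 'absent') is shared by A, U, and X — a synapomorphy uniting that clade.
C4: derived state 'present' in U and X only — synapomorphy for {U, X}.
C5 (derived state 'absent') is unique to A (autapomorphy; uninformative for grouping).
C6 (derived state 'absent') is shared by all ingroup taxa — unites the whole ingroup.
Most parsimonious ingroup topology: (((U,X),A),W).
Changes per character on this tree: C1: 1; C2: 2; C3: 1; C4: 1; C5: 1; C6: 1.
Total = 7.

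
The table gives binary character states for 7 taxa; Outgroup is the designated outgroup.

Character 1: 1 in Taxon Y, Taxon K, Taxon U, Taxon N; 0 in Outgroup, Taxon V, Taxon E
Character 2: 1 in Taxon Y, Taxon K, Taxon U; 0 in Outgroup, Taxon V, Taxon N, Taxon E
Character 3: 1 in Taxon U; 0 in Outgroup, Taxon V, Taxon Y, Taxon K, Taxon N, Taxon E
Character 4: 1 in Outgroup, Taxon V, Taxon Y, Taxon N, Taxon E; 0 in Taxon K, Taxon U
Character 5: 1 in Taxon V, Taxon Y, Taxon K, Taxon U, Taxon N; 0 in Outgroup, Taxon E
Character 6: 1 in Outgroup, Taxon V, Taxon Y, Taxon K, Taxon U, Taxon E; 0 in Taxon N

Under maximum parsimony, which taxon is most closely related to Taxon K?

Taxon U

Character polarity is set by the outgroup: the derived state is whichever differs from the outgroup's state, so for Character 4, Character 6 the derived state is '0', and for the remaining characters it is '1'.
Only Taxon K, Taxon N, Taxon U, and Taxon Y show the derived state '1' for Character 1, supporting them as a clade.
Character 2 (derived state '1') is shared by Taxon K, Taxon U, and Taxon Y — a synapomorphy uniting that clade.
Character 3: derived state '1' in Taxon U only — an autapomorphy, so it tells us nothing about relationships among taxa.
Only Taxon K and Taxon U show the derived state '0' for Character 4, supporting them as a clade.
Character 5: derived state '1' in Taxon K, Taxon N, Taxon U, Taxon V, and Taxon Y only — synapomorphy for {Taxon K, Taxon N, Taxon U, Taxon V, Taxon Y}.
Character 6: derived state '0' in Taxon N only — an autapomorphy, so it tells us nothing about relationships among taxa.
Most parsimonious ingroup topology: ((Taxon V,((Taxon Y,(Taxon K,Taxon U)),Taxon N)),Taxon E).
Taxon K and Taxon U form a cherry on this tree, so they are sister taxa.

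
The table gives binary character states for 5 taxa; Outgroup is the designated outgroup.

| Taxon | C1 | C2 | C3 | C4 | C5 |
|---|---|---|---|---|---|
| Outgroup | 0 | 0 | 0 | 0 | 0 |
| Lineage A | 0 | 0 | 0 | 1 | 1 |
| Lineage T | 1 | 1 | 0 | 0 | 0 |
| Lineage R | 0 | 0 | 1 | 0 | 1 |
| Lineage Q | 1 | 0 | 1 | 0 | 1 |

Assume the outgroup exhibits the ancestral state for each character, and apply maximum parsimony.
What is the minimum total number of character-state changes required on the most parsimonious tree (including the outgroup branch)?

6

The outgroup has state '0' for every character, so '1' is the derived state throughout.
C1 (state '1') occurs in Lineage Q and Lineage T but conflicts with the nesting implied by the other characters — most parsimoniously interpreted as homoplasy.
C2 (derived state '1') is unique to Lineage T (autapomorphy; uninformative for grouping).
C3: derived state '1' in Lineage Q and Lineage R only — synapomorphy for {Lineage Q, Lineage R}.
C4: derived state '1' in Lineage A only — an autapomorphy, so it tells us nothing about relationships among taxa.
C5 (derived state '1') is shared by Lineage A, Lineage Q, and Lineage R — a synapomorphy uniting that clade.
Most parsimonious ingroup topology: ((Lineage A,(Lineage R,Lineage Q)),Lineage T).
Changes per character on this tree: C1: 2; C2: 1; C3: 1; C4: 1; C5: 1.
Total = 6.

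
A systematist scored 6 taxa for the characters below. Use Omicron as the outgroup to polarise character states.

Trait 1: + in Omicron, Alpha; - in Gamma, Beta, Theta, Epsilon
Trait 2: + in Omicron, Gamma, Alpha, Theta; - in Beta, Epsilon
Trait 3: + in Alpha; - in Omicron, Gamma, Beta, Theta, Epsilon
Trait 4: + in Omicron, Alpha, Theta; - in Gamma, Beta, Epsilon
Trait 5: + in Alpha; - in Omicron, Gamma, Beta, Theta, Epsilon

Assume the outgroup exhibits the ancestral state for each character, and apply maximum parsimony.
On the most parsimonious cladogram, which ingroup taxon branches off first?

Character polarity is set by the outgroup: the derived state is whichever differs from the outgroup's state, so for Trait 1, Trait 2, Trait 4 the derived state is '-', and for the remaining characters it is '+'.
Trait 1 (derived state '-') is shared by Beta, Epsilon, Gamma, and Theta — a synapomorphy uniting that clade.
Only Beta and Epsilon show the derived state '-' for Trait 2, supporting them as a clade.
Trait 3: derived state '+' in Alpha only — an autapomorphy, so it tells us nothing about relationships among taxa.
Only Beta, Epsilon, and Gamma show the derived state '-' for Trait 4, supporting them as a clade.
Trait 5 (derived state '+') is unique to Alpha (autapomorphy; uninformative for grouping).
Most parsimonious ingroup topology: (((Gamma,(Beta,Epsilon)),Theta),Alpha).
Alpha is sister to the clade containing all other ingroup taxa, so it is the earliest-diverging (most basal) ingroup lineage.

Alpha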